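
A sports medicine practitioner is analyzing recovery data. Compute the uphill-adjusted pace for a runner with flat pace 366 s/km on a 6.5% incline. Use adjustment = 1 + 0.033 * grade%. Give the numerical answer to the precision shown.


Adjustment factor = 1 + 0.033 * 6.5 = 1.2145
Grade-adjusted pace = 366 * 1.2145 = 444.51 s/km

444.51 s/km


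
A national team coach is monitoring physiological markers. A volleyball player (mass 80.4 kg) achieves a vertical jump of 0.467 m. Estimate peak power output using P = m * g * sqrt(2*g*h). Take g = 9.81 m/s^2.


2 * g * h = 2 * 9.81 * 0.467 = 9.16254
sqrt(9.16254) = 3.026969 m/s
P = 80.4 * 9.81 * 3.026969 = 2387.44 W

2387.44 W


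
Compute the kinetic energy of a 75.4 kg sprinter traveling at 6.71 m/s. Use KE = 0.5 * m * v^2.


Velocity squared = 45.0241
KE = 0.5 * 75.4 * 45.0241 = 1697.41 J

1697.41 J


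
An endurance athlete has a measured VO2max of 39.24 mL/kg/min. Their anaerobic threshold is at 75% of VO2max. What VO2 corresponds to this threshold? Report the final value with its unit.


Anaerobic threshold VO2 = VO2max * 75%
= 39.24 * 0.75
= 29.43 mL/kg/min

29.43 mL/kg/min


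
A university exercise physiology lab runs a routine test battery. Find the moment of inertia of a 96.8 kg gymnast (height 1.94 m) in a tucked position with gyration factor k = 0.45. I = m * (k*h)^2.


Radius of gyration = 0.45 * 1.94 = 0.873 m
I = 96.8 * 0.873^2
= 96.8 * 0.762129
= 73.774 kg*m^2

73.774 kg*m^2


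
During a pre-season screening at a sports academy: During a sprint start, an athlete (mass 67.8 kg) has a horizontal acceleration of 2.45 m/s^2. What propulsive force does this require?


Propulsive force = mass * acceleration
= 67.8 kg * 2.45 m/s^2
= 166.11 N

166.11 N


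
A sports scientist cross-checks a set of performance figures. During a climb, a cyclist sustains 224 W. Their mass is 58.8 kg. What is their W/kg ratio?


Power-to-weight = 224 W / 58.8 kg
= 3.81 W/kg

3.81 W/kg


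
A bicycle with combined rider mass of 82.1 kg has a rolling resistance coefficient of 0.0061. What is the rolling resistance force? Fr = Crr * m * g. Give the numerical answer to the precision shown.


Fr = 0.0061 * 82.1 * 9.81
= 0.50081 * 9.81
= 4.913 N

4.913 N


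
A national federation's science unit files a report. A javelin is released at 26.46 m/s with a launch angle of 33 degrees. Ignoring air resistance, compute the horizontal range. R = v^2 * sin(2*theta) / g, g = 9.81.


Launch speed squared = 700.1316
sin(2 * 33 deg) = 0.913545
Range = 700.1316 * 0.913545 / 9.81
= 65.199 m

65.199 m


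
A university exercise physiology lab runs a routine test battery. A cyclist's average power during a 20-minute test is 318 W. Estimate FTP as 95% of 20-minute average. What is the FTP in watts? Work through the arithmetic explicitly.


FTP = 20-min power * 0.95
= 318 * 0.95
= 302.1 W

302.1 W


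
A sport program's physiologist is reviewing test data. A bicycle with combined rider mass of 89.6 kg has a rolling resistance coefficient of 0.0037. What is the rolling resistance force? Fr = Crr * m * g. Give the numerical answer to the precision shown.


Fr = 0.0037 * 89.6 * 9.81
= 0.33152 * 9.81
= 3.252 N

3.252 N


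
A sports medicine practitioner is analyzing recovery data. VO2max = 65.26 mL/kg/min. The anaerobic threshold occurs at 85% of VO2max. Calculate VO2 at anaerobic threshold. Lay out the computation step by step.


AT fraction = 85 / 100 = 0.85
AT VO2 = 65.26 * 0.85
= 55.47 mL/kg/min

55.47 mL/kg/min


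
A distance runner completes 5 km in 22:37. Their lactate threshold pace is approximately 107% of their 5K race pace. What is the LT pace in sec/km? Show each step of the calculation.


Convert to seconds: 22 min 37 s = 1357 s
Pace per km = 1357 / 5 = 271.4 s/km
LT pace = 271.4 * 1.07 = 290.4 s/km

290.4 s/km


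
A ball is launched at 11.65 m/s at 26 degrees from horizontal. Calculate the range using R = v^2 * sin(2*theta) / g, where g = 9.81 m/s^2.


sin(2 * 26) = sin(52) = 0.788011
v^2 = 11.65^2 = 135.7225
R = 135.7225 * 0.788011 / 9.81
= 10.902 m

10.902 m


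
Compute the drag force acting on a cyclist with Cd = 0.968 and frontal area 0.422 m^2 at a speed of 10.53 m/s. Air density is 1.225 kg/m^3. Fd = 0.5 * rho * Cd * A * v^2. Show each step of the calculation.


Step 1: v^2 = 110.8809
Step 2: Fd = 0.5 * 1.225 * 0.968 * 0.422 * 110.8809
= 27.743 N

27.743 N


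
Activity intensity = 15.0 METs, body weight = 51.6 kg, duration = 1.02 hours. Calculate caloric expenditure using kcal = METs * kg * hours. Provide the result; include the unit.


kcal = 15.0 * 51.6 * 1.02
= 774.0 * 1.02
= 789.48 kcal

789.48 kcal


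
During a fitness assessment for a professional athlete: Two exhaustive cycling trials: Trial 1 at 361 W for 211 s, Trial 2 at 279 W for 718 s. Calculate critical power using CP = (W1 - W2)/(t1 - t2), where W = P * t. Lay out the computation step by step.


W1 = 361 * 211 = 76171 J
W2 = 279 * 718 = 200322 J
CP = (76171 - 200322) / (211 - 718)
= -124151 / -507
= 244.87 W

244.87 W


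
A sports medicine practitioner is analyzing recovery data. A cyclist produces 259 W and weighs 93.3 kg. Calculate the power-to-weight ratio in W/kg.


P/W = power / mass
= 259 / 93.3
= 2.776 W/kg

2.776 W/kg


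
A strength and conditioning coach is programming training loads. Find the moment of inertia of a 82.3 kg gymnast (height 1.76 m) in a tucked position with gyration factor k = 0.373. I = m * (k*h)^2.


Radius of gyration = 0.373 * 1.76 = 0.65648 m
I = 82.3 * 0.65648^2
= 82.3 * 0.430966
= 35.469 kg*m^2

35.469 kg*m^2


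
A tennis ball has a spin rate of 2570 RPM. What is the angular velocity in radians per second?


Convert RPM to rad/s: multiply by 2*pi and divide by 60
omega = 2570 * 2 * pi / 60
= 269.13 rad/s

269.13 rad/s


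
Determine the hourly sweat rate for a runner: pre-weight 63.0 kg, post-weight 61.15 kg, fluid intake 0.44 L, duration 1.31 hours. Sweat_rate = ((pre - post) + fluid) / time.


Mass lost = 63.0 - 61.15 = 1.85 kg
Add fluid consumed: 1.85 + 0.44 = 2.29 L total sweat
Sweat rate = 2.29 / 1.31 = 1.748 L/h

1.748 L/h


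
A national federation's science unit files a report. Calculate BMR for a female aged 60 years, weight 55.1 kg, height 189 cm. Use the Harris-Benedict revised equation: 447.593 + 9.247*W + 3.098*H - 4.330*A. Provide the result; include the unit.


Substituting values:
W term = 9.247 * 55.1 = 509.5097
H term = 3.098 * 189 = 585.522
A term = 4.330 * 60 = 259.8
BMR = 1282.82 kcal/day

1282.82 kcal/day


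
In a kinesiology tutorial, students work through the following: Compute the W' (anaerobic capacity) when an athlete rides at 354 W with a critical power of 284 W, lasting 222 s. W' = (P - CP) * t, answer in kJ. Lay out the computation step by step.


Above-CP power = 70 W
Duration = 222 s
W' = 70 * 222 = 15540 J
Convert: 15540 / 1000 = 15.54 kJ

15.54 kJ


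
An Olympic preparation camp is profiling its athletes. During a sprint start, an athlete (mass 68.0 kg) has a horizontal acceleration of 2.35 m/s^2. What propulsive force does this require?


Propulsive force = mass * acceleration
= 68.0 kg * 2.35 m/s^2
= 159.8 N

159.8 N


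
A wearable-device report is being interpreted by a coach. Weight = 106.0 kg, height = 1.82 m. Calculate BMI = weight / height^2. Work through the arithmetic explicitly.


height^2 = 1.82^2 = 3.3124
BMI = 106.0 / 3.3124 = 32.0 kg/m^2

32.0 kg/m^2


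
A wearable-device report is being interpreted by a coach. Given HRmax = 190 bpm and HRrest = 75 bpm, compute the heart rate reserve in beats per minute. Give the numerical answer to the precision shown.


Heart rate reserve = maximum HR minus resting HR
HRR = 190 - 75 = 115 bpm

115 bpm


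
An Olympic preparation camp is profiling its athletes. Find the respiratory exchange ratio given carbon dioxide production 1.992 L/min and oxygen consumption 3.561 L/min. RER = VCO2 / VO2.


VCO2 = 1.992 L/min
VO2 = 3.561 L/min
RER = 1.992 / 3.561 = 0.5594

0.5594


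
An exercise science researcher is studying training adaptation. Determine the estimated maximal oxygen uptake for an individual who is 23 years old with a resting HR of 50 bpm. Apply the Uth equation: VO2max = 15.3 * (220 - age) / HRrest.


HRmax = 220 - 23 = 197
VO2max = 15.3 * (197 / 50)
= 15.3 * 3.94
= 60.28 mL/kg/min

60.28 mL/kg/min


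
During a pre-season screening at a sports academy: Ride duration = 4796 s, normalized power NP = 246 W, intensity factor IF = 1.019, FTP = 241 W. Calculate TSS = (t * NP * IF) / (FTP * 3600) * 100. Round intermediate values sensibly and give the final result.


Numerator = 4796 * 246 * 1.019 = 1202232.504
Denominator = 241 * 3600 = 867600
TSS = 1202232.504 / 867600 * 100
= 138.57

138.57 TSS


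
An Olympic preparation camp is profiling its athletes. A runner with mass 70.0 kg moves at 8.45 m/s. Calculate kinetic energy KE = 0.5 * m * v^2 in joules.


v^2 = 8.45^2 = 71.4025
KE = 0.5 * 70.0 * 71.4025
= 2499.09 J

2499.09 J


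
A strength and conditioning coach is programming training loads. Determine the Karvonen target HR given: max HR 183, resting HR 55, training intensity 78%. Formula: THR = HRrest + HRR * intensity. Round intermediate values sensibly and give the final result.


HRR = HRmax - HRrest = 183 - 55 = 128
THR = 55 + 128 * 0.78
= 154.84 bpm

154.84 bpm


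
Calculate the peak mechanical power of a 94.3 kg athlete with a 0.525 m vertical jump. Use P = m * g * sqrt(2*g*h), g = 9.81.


First, sqrt(2gh) = sqrt(2 * 9.81 * 0.525)
= sqrt(10.3005) = 3.209439 m/s
Power = 94.3 * 9.81 * 3.209439 = 2969.0 W

2969.0 W


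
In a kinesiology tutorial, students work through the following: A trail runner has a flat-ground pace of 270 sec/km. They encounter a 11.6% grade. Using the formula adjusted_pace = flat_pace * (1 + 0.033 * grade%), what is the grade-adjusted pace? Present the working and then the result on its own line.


Grade factor = 1 + 0.033 * 11.6 = 1.3828
Adjusted = 270 * 1.3828 = 373.36 sec/km

373.36 s/km


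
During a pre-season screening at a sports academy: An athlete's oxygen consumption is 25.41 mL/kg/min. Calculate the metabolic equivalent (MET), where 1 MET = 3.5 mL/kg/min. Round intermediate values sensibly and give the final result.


MET = VO2 / 3.5
= 25.41 / 3.5
= 7.26 METs

7.26 METs


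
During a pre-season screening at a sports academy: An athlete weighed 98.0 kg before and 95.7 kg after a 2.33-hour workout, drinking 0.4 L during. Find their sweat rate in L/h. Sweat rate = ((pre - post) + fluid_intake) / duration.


Body mass change = 2.3 kg
Total sweat loss = 2.3 + 0.4 = 2.7 L
Rate = 2.7 / 2.33 = 1.159 L/h

1.159 L/h


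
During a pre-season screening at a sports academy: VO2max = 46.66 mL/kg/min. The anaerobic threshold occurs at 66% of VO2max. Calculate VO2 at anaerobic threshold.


AT fraction = 66 / 100 = 0.66
AT VO2 = 46.66 * 0.66
= 30.8 mL/kg/min

30.8 mL/kg/min


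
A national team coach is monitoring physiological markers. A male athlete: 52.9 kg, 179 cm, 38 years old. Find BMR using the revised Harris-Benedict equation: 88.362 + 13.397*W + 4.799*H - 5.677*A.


Intercept = 88.362
Weight contribution = 13.397 * 52.9 = 708.7013
Height contribution = 4.799 * 179 = 859.021
Age contribution = 5.677 * 38 = 215.726
BMR = 88.362 + 708.7013 + 859.021 - 215.726
= 1440.36 kcal/day

1440.36 kcal/day


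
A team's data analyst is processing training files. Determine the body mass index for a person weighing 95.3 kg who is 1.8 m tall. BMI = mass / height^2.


BMI = mass / height^2
= 95.3 / 1.8^2
= 95.3 / 3.24
= 29.41 kg/m^2

29.41 kg/m^2


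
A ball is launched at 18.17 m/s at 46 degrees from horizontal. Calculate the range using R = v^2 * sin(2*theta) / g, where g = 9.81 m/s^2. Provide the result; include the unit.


sin(2 * 46) = sin(92) = 0.999391
v^2 = 18.17^2 = 330.1489
R = 330.1489 * 0.999391 / 9.81
= 33.634 m

33.634 m


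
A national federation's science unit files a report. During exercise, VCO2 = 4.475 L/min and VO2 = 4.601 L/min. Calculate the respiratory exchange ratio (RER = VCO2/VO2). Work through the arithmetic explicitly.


RER = VCO2 / VO2
= 4.475 / 4.601
= 0.9726

0.9726


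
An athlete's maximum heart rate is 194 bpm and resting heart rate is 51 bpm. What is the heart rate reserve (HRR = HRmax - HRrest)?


HRR = HRmax - HRrest
= 194 - 51
= 143 bpm

143 bpm


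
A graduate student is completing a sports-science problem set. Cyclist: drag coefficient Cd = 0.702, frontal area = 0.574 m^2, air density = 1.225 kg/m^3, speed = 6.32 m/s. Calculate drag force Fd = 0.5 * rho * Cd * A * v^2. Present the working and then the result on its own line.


v^2 = 6.32^2 = 39.9424
Fd = 0.5 * 1.225 * 0.702 * 0.574 * 39.9424
= 9.858 N

9.858 N


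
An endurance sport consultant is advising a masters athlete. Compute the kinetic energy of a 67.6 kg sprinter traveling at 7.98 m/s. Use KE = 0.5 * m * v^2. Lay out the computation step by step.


Velocity squared = 63.6804
KE = 0.5 * 67.6 * 63.6804 = 2152.4 J

2152.4 J


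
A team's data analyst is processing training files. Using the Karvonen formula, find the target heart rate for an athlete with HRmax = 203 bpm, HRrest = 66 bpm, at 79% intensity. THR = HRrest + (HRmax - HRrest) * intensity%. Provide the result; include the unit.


HRR = 203 - 66 = 137
THR = 66 + 137 * 0.79
= 66 + 108.23
= 174.23 bpm

174.23 bpm


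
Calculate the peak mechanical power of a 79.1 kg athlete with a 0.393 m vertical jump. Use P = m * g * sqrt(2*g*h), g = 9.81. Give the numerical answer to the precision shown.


First, sqrt(2gh) = sqrt(2 * 9.81 * 0.393)
= sqrt(7.71066) = 2.776808 m/s
Power = 79.1 * 9.81 * 2.776808 = 2154.72 W

2154.72 W


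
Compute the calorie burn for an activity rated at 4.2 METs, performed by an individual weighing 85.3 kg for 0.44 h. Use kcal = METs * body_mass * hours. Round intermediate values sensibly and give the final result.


Product of METs and mass = 4.2 * 85.3 = 358.26
Total kcal = 358.26 * 0.44 = 157.63 kcal

157.63 kcal


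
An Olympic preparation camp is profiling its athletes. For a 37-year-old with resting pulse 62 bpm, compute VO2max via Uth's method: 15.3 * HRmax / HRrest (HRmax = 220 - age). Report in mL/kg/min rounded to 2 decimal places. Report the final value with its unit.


Step 1: HRmax = 220 - 37 = 183 bpm
Step 2: Ratio = 183 / 62 = 2.9516
Step 3: VO2max = 15.3 * 2.9516 = 45.16 mL/kg/min

45.16 mL/kg/min


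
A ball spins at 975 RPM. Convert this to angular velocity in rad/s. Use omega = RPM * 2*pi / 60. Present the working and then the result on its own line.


omega = 975 * 2 * pi / 60
= 975 * 6.28318531 / 60
= 6126.106 / 60
= 102.102 rad/s

102.102 rad/s


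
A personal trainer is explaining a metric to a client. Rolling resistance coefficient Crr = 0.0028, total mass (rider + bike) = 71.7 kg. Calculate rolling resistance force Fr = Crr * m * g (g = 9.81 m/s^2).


Fr = Crr * m * g
= 0.0028 * 71.7 * 9.81
= 1.969 N

1.969 N


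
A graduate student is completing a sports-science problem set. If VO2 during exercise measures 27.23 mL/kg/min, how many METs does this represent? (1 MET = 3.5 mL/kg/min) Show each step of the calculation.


METs = VO2 / 3.5 = 27.23 / 3.5 = 7.78

7.78 METs


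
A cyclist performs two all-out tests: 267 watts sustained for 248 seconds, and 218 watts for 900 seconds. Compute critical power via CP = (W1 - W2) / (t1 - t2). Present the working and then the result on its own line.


W1 = P1 * t1 = 267 * 248 = 66216 J
W2 = P2 * t2 = 218 * 900 = 196200 J
CP = (66216 - 196200) / (248 - 900)
= 199.36 W

199.36 W


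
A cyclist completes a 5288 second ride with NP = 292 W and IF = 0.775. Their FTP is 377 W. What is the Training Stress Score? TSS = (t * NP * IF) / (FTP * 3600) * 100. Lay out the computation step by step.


t * NP * IF = 5288 * 292 * 0.775 = 1196674.4
FTP * 3600 = 1357200
TSS = (1196674.4 / 1357200) * 100 = 88.17

88.17 TSS


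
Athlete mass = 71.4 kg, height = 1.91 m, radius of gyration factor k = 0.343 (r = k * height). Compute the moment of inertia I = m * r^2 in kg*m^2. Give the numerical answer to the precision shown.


r = k * height = 0.343 * 1.91 = 0.65513 m
r^2 = 0.65513^2 = 0.429195
I = 71.4 * 0.429195 = 30.645 kg*m^2

30.645 kg*m^2


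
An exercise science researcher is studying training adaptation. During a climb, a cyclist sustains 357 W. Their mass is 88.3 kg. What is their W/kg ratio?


Power-to-weight = 357 W / 88.3 kg
= 4.043 W/kg

4.043 W/kg


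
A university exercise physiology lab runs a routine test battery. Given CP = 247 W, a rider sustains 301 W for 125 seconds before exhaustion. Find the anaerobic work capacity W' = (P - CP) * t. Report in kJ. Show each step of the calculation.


Excess power = 301 - 247 = 54 W
Work above CP = 54 * 125 = 6750 J
W' = 6.75 kJ

6.75 kJ


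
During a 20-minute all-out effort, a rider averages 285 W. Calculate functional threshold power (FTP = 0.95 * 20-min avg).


FTP = 0.95 * 285
= 270.75 W

270.75 W


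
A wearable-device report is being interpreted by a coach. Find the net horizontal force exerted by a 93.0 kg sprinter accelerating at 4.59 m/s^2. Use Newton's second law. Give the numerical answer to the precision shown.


Newton's second law: F = m * a
F = 93.0 * 4.59 = 426.87 N

426.87 N


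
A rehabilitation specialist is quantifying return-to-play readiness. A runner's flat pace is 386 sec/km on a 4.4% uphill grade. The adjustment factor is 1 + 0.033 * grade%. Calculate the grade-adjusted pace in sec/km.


Factor = 1 + 0.033 * 4.4 = 1.1452
Adjusted pace = 386 * 1.1452
= 442.05 sec/km

442.05 s/km


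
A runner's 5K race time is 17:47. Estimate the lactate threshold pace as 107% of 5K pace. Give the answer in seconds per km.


Total race time = 17*60 + 47 = 1067 seconds
5K pace = 1067 / 5 = 213.4 sec/km
LT pace = 213.4 * 1.07 = 228.34 sec/km

228.34 s/km


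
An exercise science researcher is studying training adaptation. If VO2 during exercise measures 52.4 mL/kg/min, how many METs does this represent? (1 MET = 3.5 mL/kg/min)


METs = VO2 / 3.5 = 52.4 / 3.5 = 14.97

14.97 METs


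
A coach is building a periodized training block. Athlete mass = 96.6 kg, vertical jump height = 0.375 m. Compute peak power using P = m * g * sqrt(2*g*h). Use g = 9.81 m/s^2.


sqrt(2 * 9.81 * 0.375) = sqrt(7.3575) = 2.712471 m/s
P = 96.6 * 9.81 * 2.712471
= 2570.46 W

2570.46 W


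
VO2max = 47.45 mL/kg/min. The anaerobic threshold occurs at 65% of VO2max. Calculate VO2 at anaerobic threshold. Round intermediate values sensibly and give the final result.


AT fraction = 65 / 100 = 0.65
AT VO2 = 47.45 * 0.65
= 30.84 mL/kg/min

30.84 mL/kg/min


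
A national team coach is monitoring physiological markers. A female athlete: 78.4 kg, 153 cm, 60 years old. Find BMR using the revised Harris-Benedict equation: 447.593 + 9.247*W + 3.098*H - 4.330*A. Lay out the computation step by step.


Intercept = 447.593
Weight contribution = 9.247 * 78.4 = 724.9648
Height contribution = 3.098 * 153 = 473.994
Age contribution = 4.33 * 60 = 259.8
BMR = 447.593 + 724.9648 + 473.994 - 259.8
= 1386.75 kcal/day

1386.75 kcal/day


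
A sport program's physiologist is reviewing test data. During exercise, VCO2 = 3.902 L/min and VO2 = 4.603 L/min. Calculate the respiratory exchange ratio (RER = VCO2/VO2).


RER = VCO2 / VO2
= 3.902 / 4.603
= 0.8477

0.8477


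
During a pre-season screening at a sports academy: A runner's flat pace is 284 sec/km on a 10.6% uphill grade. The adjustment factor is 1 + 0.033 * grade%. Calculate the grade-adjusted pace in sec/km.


Factor = 1 + 0.033 * 10.6 = 1.3498
Adjusted pace = 284 * 1.3498
= 383.34 sec/km

383.34 s/km


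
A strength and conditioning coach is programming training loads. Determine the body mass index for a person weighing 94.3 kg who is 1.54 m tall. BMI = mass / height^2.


BMI = mass / height^2
= 94.3 / 1.54^2
= 94.3 / 2.3716
= 39.76 kg/m^2

39.76 kg/m^2


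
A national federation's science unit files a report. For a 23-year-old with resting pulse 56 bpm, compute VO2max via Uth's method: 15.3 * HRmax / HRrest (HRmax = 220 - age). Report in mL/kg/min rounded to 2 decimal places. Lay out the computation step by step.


Step 1: HRmax = 220 - 23 = 197 bpm
Step 2: Ratio = 197 / 56 = 3.5179
Step 3: VO2max = 15.3 * 3.5179 = 53.82 mL/kg/min

53.82 mL/kg/min


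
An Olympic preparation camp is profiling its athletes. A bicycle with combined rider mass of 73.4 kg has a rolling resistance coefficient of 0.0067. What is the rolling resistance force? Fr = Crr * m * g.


Fr = 0.0067 * 73.4 * 9.81
= 0.49178 * 9.81
= 4.824 N

4.824 N


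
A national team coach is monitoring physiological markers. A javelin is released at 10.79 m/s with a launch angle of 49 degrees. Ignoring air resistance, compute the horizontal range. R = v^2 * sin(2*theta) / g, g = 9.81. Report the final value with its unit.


Launch speed squared = 116.4241
sin(2 * 49 deg) = 0.990268
Range = 116.4241 * 0.990268 / 9.81
= 11.752 m

11.752 m


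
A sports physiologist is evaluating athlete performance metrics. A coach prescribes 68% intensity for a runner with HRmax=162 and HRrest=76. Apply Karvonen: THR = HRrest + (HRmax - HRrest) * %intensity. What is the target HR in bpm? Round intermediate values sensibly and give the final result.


Heart rate reserve = 162 - 76 = 86
Intensity fraction = 68 / 100 = 0.68
THR = 76 + 86 * 0.68 = 134.48 bpm

134.48 bpm


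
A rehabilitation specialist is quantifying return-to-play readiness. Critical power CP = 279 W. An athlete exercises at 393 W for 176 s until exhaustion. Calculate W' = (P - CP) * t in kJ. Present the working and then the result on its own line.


P - CP = 393 - 279 = 114 W
W' = 114 * 176 = 20064 J
= 20064 / 1000 = 20.064 kJ

20.064 kJ


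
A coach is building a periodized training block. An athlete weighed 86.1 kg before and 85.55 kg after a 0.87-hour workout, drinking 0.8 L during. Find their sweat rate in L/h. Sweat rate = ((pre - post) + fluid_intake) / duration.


Body mass change = 0.55 kg
Total sweat loss = 0.55 + 0.8 = 1.35 L
Rate = 1.35 / 0.87 = 1.552 L/h

1.552 L/h


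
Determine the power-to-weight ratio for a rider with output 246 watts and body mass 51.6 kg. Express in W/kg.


P/W = 246 / 51.6 = 4.767 W/kg

4.767 W/kg


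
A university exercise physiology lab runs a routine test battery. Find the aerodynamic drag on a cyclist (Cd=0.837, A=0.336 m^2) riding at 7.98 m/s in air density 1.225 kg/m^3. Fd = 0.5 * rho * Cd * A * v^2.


Fd = 0.5 * 1.225 * 0.837 * 0.336 * 7.98^2
= 0.5 * 1.225 * 0.837 * 0.336 * 63.6804
= 10.969 N

10.969 N


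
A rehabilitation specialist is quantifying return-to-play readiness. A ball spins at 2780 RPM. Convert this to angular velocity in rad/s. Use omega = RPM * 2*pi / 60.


omega = 2780 * 2 * pi / 60
= 2780 * 6.28318531 / 60
= 17467.255 / 60
= 291.121 rad/s

291.121 rad/s


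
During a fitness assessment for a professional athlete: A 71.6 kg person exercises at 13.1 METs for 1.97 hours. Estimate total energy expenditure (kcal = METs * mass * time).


Energy = METs * mass(kg) * time(h)
= 13.1 * 71.6 * 1.97
= 1847.78 kcal

1847.78 kcal


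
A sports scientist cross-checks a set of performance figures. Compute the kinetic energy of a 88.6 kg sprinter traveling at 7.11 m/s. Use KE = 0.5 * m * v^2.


Velocity squared = 50.5521
KE = 0.5 * 88.6 * 50.5521 = 2239.46 J

2239.46 J


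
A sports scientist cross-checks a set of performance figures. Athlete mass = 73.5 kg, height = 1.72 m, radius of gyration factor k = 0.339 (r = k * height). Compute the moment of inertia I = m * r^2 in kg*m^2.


r = k * height = 0.339 * 1.72 = 0.58308 m
r^2 = 0.58308^2 = 0.339982
I = 73.5 * 0.339982 = 24.989 kg*m^2

24.989 kg*m^2


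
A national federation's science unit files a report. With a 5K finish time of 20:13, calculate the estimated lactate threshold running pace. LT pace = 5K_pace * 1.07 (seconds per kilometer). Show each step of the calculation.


Race duration = 1213 s for 5 km
Average pace = 1213 / 5 = 242.6 s/km
LT pace = 242.6 * 1.07
= 259.58 s/km

259.58 s/km


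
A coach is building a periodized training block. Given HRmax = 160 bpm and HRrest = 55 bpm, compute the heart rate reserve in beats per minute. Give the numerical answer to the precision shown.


Heart rate reserve = maximum HR minus resting HR
HRR = 160 - 55 = 105 bpm

105 bpm


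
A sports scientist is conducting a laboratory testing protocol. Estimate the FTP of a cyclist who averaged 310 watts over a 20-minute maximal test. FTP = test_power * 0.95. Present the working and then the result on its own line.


FTP = 310 * 0.95 = 294.5 W

294.5 W


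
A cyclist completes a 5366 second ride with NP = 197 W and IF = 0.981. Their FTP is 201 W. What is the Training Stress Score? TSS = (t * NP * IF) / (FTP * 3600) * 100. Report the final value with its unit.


t * NP * IF = 5366 * 197 * 0.981 = 1037017.062
FTP * 3600 = 723600
TSS = (1037017.062 / 723600) * 100 = 143.31

143.31 TSS


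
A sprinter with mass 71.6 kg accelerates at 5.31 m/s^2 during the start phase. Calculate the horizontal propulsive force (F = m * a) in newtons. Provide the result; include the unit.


F = m * a
= 71.6 * 5.31
= 380.2 N

380.2 N


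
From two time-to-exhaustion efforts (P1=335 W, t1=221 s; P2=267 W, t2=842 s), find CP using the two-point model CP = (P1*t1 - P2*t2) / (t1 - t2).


Work in trial 1 = 74035 J
Work in trial 2 = 224814 J
Delta work = -150779 J
Delta time = -621 s
CP = -150779 / -621 = 242.8 W

242.8 W


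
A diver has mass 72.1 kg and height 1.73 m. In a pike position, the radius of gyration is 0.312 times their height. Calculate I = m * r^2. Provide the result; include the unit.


r = 0.312 * 1.73 = 0.53976 m
I = m * r^2 = 72.1 * 0.291341 = 21.006 kg*m^2

21.006 kg*m^2


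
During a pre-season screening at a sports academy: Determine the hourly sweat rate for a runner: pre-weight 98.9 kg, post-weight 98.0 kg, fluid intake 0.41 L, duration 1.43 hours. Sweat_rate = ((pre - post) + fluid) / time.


Mass lost = 98.9 - 98.0 = 0.9 kg
Add fluid consumed: 0.9 + 0.41 = 1.31 L total sweat
Sweat rate = 1.31 / 1.43 = 0.916 L/h

0.916 L/h


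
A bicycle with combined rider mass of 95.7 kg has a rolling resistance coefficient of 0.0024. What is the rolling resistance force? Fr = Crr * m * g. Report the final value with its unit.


Fr = 0.0024 * 95.7 * 9.81
= 0.22968 * 9.81
= 2.253 N

2.253 N


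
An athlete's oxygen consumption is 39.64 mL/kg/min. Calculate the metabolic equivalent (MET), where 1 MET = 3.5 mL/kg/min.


MET = VO2 / 3.5
= 39.64 / 3.5
= 11.33 METs

11.33 METs


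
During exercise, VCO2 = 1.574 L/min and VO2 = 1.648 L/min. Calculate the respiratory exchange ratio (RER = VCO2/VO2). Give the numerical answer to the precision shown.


RER = VCO2 / VO2
= 1.574 / 1.648
= 0.9551

0.9551


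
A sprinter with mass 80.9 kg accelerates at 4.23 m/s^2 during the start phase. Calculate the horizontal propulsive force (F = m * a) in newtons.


F = m * a
= 80.9 * 4.23
= 342.21 N

342.21 N


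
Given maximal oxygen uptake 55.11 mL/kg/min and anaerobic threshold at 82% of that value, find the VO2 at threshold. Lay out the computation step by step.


Percentage as decimal = 0.82
VO2 at AT = 55.11 * 0.82 = 45.19 mL/kg/min

45.19 mL/kg/min


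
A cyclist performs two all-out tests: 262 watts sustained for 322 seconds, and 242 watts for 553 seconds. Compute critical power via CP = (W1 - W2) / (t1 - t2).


W1 = P1 * t1 = 262 * 322 = 84364 J
W2 = P2 * t2 = 242 * 553 = 133826 J
CP = (84364 - 133826) / (322 - 553)
= 214.12 W

214.12 W


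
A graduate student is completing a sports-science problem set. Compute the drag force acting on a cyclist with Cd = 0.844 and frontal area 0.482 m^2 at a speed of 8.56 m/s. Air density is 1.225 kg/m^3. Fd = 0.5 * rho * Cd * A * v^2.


Step 1: v^2 = 73.2736
Step 2: Fd = 0.5 * 1.225 * 0.844 * 0.482 * 73.2736
= 18.258 N

18.258 N


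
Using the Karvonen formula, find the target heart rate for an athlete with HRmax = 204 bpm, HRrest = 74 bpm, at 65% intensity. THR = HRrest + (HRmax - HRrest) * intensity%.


HRR = 204 - 74 = 130
THR = 74 + 130 * 0.65
= 74 + 84.5
= 158.5 bpm

158.5 bpm


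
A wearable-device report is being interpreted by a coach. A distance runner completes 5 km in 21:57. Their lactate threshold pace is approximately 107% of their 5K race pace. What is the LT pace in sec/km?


Convert to seconds: 21 min 57 s = 1317 s
Pace per km = 1317 / 5 = 263.4 s/km
LT pace = 263.4 * 1.07 = 281.84 s/km

281.84 s/km


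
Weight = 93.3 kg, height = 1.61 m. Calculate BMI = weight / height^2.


height^2 = 1.61^2 = 2.5921
BMI = 93.3 / 2.5921 = 35.99 kg/m^2

35.99 kg/m^2


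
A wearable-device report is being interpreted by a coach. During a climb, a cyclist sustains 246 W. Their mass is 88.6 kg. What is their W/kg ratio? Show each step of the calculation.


Power-to-weight = 246 W / 88.6 kg
= 2.777 W/kg

2.777 W/kg


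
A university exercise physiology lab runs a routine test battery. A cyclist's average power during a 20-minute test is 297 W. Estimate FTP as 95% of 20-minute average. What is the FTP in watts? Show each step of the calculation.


FTP = 20-min power * 0.95
= 297 * 0.95
= 282.15 W

282.15 W


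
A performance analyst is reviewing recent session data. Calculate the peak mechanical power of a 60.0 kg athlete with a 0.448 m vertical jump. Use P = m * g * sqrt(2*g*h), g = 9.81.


First, sqrt(2gh) = sqrt(2 * 9.81 * 0.448)
= sqrt(8.78976) = 2.964753 m/s
Power = 60.0 * 9.81 * 2.964753 = 1745.05 W

1745.05 W


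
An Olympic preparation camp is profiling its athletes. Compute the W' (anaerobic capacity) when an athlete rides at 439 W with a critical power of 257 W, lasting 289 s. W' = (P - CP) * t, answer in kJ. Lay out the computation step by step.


Above-CP power = 182 W
Duration = 289 s
W' = 182 * 289 = 52598 J
Convert: 52598 / 1000 = 52.598 kJ

52.598 kJ


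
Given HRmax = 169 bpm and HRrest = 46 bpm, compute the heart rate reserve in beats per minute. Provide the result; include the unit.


Heart rate reserve = maximum HR minus resting HR
HRR = 169 - 46 = 123 bpm

123 bpm


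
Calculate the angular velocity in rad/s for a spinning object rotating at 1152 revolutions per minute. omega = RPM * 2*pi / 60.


omega = RPM * 2*pi / 60
= 1152 * 6.28318531 / 60
= 120.637 rad/s

120.637 rad/s


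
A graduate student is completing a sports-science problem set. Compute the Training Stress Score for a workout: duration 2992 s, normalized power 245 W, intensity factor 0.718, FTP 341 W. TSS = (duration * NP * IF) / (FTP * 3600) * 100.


Product = 2992 * 245 * 0.718 = 526322.72
Base = 341 * 3600 = 1227600
TSS = 526322.72 / 1227600 * 100 = 42.87

42.87 TSS


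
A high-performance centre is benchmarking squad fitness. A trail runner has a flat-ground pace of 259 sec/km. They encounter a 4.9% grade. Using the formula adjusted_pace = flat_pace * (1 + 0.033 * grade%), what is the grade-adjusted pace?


Grade factor = 1 + 0.033 * 4.9 = 1.1617
Adjusted = 259 * 1.1617 = 300.88 sec/km

300.88 s/km


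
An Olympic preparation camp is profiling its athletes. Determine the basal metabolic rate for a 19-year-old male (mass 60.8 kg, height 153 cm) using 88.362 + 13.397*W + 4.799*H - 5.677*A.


BMR = 88.362 + 13.397*60.8 + 4.799*153 - 5.677*19
= 1529.28 kcal/day

1529.28 kcal/day


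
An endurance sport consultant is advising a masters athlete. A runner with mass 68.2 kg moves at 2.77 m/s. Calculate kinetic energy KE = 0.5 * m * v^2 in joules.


v^2 = 2.77^2 = 7.6729
KE = 0.5 * 68.2 * 7.6729
= 261.65 J

261.65 J


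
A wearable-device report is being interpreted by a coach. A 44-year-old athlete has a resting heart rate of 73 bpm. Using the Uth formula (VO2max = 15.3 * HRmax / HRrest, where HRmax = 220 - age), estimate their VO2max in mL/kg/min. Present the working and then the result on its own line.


HRmax = 220 - 44 = 176 bpm
Ratio = HRmax / HRrest = 176 / 73 = 2.411
VO2max = 15.3 * 2.411 = 36.89 mL/kg/min

36.89 mL/kg/min


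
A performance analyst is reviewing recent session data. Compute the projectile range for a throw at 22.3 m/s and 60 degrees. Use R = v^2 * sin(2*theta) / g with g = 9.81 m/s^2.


Two times the angle = 120 degrees
sin(120) = 0.866025
R = 497.29 * 0.866025 / 9.81 = 43.901 m

43.901 m


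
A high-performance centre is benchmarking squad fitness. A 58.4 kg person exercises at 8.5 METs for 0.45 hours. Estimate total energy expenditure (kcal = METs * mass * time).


Energy = METs * mass(kg) * time(h)
= 8.5 * 58.4 * 0.45
= 223.38 kcal

223.38 kcal


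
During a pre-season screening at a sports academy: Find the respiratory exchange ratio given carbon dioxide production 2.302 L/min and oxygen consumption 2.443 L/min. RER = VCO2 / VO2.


VCO2 = 2.302 L/min
VO2 = 2.443 L/min
RER = 2.302 / 2.443 = 0.9423

0.9423


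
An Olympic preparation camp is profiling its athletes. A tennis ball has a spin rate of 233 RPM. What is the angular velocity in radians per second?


Convert RPM to rad/s: multiply by 2*pi and divide by 60
omega = 233 * 2 * pi / 60
= 24.4 rad/s

24.4 rad/s


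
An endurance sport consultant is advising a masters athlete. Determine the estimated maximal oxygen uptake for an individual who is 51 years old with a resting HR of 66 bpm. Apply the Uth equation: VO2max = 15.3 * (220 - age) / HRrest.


HRmax = 220 - 51 = 169
VO2max = 15.3 * (169 / 66)
= 15.3 * 2.5606
= 39.18 mL/kg/min

39.18 mL/kg/min


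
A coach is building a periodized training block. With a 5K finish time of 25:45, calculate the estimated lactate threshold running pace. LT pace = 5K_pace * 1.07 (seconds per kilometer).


Race duration = 1545 s for 5 km
Average pace = 1545 / 5 = 309.0 s/km
LT pace = 309.0 * 1.07
= 330.63 s/km

330.63 s/km


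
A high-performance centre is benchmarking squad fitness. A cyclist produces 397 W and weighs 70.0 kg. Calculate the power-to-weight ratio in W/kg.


P/W = power / mass
= 397 / 70.0
= 5.671 W/kg

5.671 W/kg


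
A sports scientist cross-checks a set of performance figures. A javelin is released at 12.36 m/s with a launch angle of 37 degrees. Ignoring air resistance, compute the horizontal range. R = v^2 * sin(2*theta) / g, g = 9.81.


Launch speed squared = 152.7696
sin(2 * 37 deg) = 0.961262
Range = 152.7696 * 0.961262 / 9.81
= 14.97 m

14.97 m


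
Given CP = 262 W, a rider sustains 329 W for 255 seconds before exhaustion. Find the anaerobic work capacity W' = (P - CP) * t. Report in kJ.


Excess power = 329 - 262 = 67 W
Work above CP = 67 * 255 = 17085 J
W' = 17.085 kJ

17.085 kJ


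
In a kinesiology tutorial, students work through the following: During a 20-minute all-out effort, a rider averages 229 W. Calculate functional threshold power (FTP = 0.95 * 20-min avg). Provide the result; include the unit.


FTP = 0.95 * 229
= 217.55 W

217.55 W


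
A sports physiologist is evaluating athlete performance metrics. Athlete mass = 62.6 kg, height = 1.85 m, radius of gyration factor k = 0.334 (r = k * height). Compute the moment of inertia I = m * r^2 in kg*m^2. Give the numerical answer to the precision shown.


r = k * height = 0.334 * 1.85 = 0.6179 m
r^2 = 0.6179^2 = 0.3818
I = 62.6 * 0.3818 = 23.901 kg*m^2

23.901 kg*m^2


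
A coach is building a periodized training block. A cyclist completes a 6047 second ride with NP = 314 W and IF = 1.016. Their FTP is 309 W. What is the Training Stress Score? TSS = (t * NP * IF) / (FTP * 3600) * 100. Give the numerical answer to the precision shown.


t * NP * IF = 6047 * 314 * 1.016 = 1929138.128
FTP * 3600 = 1112400
TSS = (1929138.128 / 1112400) * 100 = 173.42

173.42 TSS


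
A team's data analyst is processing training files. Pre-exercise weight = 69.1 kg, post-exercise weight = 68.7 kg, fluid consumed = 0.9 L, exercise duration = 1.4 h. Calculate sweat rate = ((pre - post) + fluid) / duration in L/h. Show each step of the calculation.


Weight loss = 69.1 - 68.7 = 0.4 kg (approx L)
Total sweat = 0.4 + 0.9 = 1.3 L
Sweat rate = 1.3 / 1.4 = 0.929 L/h

0.929 L/h


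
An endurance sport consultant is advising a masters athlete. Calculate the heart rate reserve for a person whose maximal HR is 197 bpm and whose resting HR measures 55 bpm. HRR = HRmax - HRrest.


HRmax = 197 bpm
HRrest = 55 bpm
HRR = 197 - 55 = 142 bpm

142 bpm


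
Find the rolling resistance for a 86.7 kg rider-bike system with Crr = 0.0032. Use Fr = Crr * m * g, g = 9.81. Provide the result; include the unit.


m * g = 86.7 * 9.81 = 850.527 N
Fr = 0.0032 * 850.527 = 2.722 N

2.722 N


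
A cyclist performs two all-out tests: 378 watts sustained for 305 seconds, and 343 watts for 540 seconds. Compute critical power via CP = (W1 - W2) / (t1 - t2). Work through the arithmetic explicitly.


W1 = P1 * t1 = 378 * 305 = 115290 J
W2 = P2 * t2 = 343 * 540 = 185220 J
CP = (115290 - 185220) / (305 - 540)
= 297.57 W

297.57 W


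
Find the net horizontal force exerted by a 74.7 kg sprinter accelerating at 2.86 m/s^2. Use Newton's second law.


Newton's second law: F = m * a
F = 74.7 * 2.86 = 213.64 N

213.64 N


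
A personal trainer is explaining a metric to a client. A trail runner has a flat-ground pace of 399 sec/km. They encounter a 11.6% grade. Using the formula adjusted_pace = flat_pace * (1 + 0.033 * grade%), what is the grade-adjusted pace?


Grade factor = 1 + 0.033 * 11.6 = 1.3828
Adjusted = 399 * 1.3828 = 551.74 sec/km

551.74 s/km


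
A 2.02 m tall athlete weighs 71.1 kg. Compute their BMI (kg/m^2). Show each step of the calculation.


height^2 = 4.0804 m^2
BMI = 71.1 / 4.0804 = 17.42 kg/m^2

17.42 kg/m^2


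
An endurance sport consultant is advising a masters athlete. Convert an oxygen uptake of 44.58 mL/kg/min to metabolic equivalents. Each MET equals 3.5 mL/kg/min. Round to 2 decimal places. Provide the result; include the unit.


One MET = 3.5 mL/kg/min
Number of METs = 44.58 / 3.5
= 12.74 METs

12.74 METs


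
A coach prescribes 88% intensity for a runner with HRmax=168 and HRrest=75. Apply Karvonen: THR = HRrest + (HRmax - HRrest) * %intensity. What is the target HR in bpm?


Heart rate reserve = 168 - 75 = 93
Intensity fraction = 88 / 100 = 0.88
THR = 75 + 93 * 0.88 = 156.84 bpm

156.84 bpm


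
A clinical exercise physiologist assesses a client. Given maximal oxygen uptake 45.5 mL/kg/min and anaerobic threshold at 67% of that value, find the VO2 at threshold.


Percentage as decimal = 0.67
VO2 at AT = 45.5 * 0.67 = 30.49 mL/kg/min

30.49 mL/kg/min


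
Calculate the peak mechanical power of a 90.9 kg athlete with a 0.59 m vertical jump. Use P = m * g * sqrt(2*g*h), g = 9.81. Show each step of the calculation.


First, sqrt(2gh) = sqrt(2 * 9.81 * 0.59)
= sqrt(11.5758) = 3.402323 m/s
Power = 90.9 * 9.81 * 3.402323 = 3033.95 W

3033.95 W


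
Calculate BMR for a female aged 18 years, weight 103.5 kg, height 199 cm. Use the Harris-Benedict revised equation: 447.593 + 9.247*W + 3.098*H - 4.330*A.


Substituting values:
W term = 9.247 * 103.5 = 957.0645
H term = 3.098 * 199 = 616.502
A term = 4.330 * 18 = 77.94
BMR = 1943.22 kcal/day

1943.22 kcal/day


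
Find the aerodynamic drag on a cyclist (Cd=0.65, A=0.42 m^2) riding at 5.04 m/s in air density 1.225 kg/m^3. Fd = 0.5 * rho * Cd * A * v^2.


Fd = 0.5 * 1.225 * 0.65 * 0.42 * 5.04^2
= 0.5 * 1.225 * 0.65 * 0.42 * 25.4016
= 4.247 N

4.247 N


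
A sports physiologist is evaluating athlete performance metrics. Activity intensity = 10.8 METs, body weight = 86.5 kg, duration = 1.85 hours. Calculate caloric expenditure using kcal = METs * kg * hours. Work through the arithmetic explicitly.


kcal = 10.8 * 86.5 * 1.85
= 934.2 * 1.85
= 1728.27 kcal

1728.27 kcal
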